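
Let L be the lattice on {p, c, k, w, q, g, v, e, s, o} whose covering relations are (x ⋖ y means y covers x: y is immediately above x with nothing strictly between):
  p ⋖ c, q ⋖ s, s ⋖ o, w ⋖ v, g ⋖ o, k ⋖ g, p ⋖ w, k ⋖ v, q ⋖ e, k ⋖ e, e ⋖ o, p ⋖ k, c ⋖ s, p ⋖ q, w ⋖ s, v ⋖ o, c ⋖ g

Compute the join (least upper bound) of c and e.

Common upper bounds of {c, e}: o.
The least among these is o.

o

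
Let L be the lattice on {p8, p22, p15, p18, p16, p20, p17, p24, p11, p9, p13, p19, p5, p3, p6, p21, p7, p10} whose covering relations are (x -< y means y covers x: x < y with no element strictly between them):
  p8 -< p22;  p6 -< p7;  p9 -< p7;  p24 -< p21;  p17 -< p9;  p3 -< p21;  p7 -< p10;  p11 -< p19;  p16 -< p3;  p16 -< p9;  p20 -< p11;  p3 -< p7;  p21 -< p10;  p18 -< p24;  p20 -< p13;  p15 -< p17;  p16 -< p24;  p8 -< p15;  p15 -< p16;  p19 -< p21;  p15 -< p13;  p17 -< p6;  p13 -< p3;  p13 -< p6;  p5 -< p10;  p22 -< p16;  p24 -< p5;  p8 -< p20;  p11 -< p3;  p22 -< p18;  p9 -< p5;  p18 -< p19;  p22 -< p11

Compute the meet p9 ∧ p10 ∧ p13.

p15

Common lower bounds of {p9, p10, p13}: p15, p8.
The greatest among these is p15.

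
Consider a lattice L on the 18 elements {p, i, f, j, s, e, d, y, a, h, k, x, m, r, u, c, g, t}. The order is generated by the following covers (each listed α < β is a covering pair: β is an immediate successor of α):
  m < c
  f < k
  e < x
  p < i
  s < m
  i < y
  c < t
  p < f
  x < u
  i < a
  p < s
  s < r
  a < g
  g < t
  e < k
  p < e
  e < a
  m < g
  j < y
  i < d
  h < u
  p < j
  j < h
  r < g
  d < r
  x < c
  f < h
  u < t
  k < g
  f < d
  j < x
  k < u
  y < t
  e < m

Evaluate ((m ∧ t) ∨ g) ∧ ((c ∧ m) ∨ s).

m ∧ t = m
m ∨ g = g
c ∧ m = m
m ∨ s = m
g ∧ m = m

m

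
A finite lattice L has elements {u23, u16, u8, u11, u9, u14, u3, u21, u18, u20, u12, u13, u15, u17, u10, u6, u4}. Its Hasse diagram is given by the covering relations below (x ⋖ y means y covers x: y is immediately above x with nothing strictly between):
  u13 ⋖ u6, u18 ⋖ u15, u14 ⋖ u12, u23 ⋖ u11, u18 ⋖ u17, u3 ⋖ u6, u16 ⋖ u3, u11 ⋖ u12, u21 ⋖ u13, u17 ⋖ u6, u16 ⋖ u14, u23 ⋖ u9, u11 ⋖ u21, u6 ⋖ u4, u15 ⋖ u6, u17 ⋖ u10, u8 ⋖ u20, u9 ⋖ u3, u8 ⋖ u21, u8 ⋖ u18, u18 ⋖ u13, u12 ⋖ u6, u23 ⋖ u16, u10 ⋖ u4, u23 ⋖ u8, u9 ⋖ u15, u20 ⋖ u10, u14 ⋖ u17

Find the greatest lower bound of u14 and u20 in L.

u23

Common lower bounds of {u14, u20}: u23.
The greatest among these is u23.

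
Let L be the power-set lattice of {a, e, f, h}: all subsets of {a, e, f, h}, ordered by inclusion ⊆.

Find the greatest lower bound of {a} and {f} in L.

{}

Common lower bounds of {{a}, {f}}: {}.
The greatest among these is {}.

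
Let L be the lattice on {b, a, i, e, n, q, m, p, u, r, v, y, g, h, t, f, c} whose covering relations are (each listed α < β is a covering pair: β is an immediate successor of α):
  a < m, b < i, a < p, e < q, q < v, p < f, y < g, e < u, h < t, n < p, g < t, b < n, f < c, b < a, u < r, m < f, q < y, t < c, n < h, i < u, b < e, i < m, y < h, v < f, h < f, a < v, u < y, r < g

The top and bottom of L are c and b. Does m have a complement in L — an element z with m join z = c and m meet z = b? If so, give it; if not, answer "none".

For every candidate z, either m ∨ z ≠ c or m ∧ z ≠ b; no complement exists.

none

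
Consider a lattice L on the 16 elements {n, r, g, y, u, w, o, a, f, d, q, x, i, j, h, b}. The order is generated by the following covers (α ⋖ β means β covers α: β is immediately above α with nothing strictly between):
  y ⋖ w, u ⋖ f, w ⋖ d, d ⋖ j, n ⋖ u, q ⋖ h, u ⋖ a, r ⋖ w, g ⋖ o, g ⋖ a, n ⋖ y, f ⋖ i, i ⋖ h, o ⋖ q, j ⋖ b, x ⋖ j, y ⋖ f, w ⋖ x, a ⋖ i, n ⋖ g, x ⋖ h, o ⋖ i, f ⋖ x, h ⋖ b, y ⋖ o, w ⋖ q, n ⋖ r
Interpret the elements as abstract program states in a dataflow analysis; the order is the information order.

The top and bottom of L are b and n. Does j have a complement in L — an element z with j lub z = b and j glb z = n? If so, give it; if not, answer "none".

g

Need z with j ∨ z = b and j ∧ z = n.
Checking each element gives: g.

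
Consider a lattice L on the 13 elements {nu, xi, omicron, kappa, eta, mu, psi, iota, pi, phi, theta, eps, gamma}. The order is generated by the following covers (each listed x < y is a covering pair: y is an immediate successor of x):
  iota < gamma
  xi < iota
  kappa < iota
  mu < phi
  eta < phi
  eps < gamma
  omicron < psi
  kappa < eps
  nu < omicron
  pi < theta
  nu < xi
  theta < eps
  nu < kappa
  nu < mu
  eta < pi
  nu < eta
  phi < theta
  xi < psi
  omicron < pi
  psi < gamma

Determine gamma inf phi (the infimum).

phi

Common lower bounds of {gamma, phi}: eta, mu, nu, phi.
The greatest among these is phi.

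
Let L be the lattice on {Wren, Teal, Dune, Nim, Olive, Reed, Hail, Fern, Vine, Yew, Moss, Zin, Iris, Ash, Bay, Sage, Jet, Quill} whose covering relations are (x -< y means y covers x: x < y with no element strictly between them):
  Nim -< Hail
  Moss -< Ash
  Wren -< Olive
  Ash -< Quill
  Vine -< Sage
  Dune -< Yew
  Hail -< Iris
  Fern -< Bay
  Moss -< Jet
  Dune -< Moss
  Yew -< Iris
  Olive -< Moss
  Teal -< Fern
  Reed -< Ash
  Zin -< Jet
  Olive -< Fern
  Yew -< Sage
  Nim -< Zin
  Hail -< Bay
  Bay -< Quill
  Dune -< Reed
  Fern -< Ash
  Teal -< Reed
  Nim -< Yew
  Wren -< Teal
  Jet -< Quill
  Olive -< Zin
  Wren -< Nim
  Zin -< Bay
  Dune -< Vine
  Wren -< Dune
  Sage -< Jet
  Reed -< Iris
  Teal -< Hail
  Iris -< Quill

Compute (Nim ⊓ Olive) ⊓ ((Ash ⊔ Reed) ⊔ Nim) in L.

Nim ∧ Olive = Wren
Ash ∨ Reed = Ash
Ash ∨ Nim = Quill
Wren ∧ Quill = Wren

Wren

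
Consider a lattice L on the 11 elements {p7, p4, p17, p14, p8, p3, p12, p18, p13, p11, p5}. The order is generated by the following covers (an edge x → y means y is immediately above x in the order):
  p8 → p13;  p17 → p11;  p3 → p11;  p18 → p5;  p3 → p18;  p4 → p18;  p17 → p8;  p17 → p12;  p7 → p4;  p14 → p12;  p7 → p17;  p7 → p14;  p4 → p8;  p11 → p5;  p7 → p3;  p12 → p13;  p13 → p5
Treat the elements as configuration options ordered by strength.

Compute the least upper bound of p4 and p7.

Common upper bounds of {p4, p7}: p13, p18, p4, p5, p8.
The least among these is p4.

p4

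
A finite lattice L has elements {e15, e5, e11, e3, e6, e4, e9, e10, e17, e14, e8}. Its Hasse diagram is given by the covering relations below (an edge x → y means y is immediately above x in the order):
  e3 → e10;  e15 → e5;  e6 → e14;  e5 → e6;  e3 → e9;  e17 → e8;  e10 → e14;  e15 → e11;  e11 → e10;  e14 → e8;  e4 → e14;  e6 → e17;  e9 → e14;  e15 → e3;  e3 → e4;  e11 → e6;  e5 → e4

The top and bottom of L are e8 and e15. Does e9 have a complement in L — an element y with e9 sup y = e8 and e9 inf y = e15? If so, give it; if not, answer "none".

e17

Need y with e9 ∨ y = e8 and e9 ∧ y = e15.
Checking each element gives: e17.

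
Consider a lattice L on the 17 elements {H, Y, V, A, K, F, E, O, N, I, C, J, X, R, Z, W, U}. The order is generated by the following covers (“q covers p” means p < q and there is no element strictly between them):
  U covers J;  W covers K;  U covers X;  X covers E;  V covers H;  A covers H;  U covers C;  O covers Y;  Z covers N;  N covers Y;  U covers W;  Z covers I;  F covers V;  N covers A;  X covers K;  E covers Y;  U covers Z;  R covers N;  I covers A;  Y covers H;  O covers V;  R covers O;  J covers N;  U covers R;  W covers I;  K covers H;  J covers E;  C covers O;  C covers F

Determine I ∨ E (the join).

Common upper bounds of {I, E}: U.
The least among these is U.

U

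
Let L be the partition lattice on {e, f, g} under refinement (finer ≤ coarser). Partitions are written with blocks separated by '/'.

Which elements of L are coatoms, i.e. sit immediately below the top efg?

The coatoms are exactly the elements covered by efg: e/fg, ef/g, eg/f.

e/fg, ef/g, eg/f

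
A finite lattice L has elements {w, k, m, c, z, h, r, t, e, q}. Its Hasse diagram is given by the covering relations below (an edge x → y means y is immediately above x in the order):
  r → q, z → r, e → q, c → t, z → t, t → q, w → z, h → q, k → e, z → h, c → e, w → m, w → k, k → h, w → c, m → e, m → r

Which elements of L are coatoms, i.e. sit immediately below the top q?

The coatoms are exactly the elements covered by q: e, h, r, t.

e, h, r, t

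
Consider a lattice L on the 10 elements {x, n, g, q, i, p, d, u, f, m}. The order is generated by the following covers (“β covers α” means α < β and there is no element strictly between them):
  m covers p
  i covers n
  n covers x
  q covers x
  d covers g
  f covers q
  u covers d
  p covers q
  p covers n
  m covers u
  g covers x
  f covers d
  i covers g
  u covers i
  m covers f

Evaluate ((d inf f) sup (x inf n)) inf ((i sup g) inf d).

g

d ∧ f = d
x ∧ n = x
d ∨ x = d
i ∨ g = i
i ∧ d = g
d ∧ g = g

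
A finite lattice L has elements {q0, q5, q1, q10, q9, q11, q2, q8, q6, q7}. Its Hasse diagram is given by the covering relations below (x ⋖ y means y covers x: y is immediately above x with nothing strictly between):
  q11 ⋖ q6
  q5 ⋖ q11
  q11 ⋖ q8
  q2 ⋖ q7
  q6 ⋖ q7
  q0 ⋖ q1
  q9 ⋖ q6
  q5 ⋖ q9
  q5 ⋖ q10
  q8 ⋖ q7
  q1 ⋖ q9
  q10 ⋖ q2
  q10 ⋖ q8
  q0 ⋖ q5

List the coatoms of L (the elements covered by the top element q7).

The coatoms are exactly the elements covered by q7: q2, q6, q8.

q2, q6, q8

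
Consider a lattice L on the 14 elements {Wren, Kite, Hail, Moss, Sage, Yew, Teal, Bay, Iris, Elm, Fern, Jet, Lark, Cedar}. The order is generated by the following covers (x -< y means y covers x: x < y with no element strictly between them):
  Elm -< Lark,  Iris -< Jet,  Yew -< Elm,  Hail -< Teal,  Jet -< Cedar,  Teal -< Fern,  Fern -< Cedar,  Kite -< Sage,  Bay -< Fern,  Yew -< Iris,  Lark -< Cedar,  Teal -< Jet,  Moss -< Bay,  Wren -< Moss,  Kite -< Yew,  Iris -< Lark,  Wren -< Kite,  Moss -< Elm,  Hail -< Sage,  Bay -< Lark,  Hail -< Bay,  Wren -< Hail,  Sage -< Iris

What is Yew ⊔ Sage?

Common upper bounds of {Yew, Sage}: Cedar, Iris, Jet, Lark.
The least among these is Iris.

Iris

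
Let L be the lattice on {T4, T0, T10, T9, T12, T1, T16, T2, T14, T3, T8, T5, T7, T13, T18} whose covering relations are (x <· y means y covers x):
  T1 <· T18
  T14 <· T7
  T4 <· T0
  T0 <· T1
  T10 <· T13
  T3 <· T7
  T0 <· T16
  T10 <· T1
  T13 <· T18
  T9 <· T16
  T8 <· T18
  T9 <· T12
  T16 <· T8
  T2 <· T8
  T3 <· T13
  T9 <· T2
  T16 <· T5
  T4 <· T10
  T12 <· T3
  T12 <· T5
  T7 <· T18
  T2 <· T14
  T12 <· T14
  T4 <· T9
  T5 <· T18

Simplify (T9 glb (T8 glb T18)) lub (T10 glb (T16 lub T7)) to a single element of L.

T8 ∧ T18 = T8
T9 ∧ T8 = T9
T16 ∨ T7 = T18
T10 ∧ T18 = T10
T9 ∨ T10 = T13

T13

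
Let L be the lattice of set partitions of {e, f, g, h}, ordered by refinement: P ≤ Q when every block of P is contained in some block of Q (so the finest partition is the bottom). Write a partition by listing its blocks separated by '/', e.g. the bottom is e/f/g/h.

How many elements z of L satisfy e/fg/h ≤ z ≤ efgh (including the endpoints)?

5

The interval [e/fg/h, efgh] = {e/fg/h, e/fgh, efg/h, efgh, eh/fg}, which has 5 elements.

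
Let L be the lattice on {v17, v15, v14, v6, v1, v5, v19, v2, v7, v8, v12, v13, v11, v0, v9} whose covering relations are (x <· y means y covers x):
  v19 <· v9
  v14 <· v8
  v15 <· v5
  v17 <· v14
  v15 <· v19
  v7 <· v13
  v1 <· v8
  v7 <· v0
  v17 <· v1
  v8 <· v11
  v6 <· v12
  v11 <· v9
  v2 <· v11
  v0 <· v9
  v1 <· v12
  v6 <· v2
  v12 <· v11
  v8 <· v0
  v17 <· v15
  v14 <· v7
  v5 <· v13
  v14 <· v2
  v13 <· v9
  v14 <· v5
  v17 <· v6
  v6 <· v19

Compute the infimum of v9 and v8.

v8

Common lower bounds of {v9, v8}: v1, v14, v17, v8.
The greatest among these is v8.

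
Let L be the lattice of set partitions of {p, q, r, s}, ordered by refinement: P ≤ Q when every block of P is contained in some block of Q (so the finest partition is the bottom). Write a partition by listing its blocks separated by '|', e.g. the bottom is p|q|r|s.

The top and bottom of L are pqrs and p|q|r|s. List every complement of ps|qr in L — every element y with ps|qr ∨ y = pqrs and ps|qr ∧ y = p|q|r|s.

Need y with ps|qr ∨ y = pqrs and ps|qr ∧ y = p|q|r|s.
Checking each element gives: pq|rs, pq|r|s, pr|qs, pr|q|s, p|qs|r, p|q|rs.

pq|rs, pq|r|s, pr|qs, pr|q|s, p|qs|r, p|q|rs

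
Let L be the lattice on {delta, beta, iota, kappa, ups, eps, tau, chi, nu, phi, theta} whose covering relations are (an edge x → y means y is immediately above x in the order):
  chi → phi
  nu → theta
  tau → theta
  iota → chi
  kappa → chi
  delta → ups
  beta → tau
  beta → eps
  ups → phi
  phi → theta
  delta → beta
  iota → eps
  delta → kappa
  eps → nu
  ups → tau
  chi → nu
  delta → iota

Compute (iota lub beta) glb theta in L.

eps

iota ∨ beta = eps
eps ∧ theta = eps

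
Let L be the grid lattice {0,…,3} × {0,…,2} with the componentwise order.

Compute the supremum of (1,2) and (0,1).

(1,2)

In a product of chains, the join is componentwise max, giving (1,2).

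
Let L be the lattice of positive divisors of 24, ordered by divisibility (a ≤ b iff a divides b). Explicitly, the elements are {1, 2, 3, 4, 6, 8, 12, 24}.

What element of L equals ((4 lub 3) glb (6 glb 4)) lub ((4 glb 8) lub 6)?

4 ∨ 3 = 12
6 ∧ 4 = 2
12 ∧ 2 = 2
4 ∧ 8 = 4
4 ∨ 6 = 12
2 ∨ 12 = 12

12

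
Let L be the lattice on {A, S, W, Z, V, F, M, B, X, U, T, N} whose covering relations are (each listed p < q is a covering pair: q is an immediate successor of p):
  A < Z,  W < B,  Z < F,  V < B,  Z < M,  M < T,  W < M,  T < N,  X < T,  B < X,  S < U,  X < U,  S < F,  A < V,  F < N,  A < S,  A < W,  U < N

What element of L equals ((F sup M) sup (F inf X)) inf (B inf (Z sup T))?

F ∨ M = N
F ∧ X = A
N ∨ A = N
Z ∨ T = T
B ∧ T = B
N ∧ B = B

B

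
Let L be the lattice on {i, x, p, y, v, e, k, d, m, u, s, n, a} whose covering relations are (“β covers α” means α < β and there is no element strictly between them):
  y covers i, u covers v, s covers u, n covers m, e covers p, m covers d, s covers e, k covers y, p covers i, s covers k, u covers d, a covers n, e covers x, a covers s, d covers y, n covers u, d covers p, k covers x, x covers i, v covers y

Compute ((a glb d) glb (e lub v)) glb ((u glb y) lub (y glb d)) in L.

a ∧ d = d
e ∨ v = s
d ∧ s = d
u ∧ y = y
y ∧ d = y
y ∨ y = y
d ∧ y = y

y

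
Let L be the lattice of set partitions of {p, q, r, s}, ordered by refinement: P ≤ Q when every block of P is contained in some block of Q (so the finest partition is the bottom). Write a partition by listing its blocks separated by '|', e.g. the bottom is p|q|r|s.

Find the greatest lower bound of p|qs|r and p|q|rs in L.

The meet (common refinement) of p|qs|r and p|q|rs intersects blocks pairwise, giving p|q|r|s.

p|q|r|s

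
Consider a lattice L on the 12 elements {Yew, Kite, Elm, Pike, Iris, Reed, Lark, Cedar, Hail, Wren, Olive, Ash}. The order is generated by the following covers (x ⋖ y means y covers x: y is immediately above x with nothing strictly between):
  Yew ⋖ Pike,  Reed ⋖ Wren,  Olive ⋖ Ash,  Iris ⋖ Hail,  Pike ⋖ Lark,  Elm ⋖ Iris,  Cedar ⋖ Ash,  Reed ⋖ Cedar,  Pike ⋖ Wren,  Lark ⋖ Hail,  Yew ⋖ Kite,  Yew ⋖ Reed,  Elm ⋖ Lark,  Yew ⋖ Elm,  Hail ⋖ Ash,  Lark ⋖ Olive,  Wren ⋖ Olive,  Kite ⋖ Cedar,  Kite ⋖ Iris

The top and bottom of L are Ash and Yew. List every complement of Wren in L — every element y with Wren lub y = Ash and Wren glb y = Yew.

Iris, Kite

Need y with Wren ∨ y = Ash and Wren ∧ y = Yew.
Checking each element gives: Iris, Kite.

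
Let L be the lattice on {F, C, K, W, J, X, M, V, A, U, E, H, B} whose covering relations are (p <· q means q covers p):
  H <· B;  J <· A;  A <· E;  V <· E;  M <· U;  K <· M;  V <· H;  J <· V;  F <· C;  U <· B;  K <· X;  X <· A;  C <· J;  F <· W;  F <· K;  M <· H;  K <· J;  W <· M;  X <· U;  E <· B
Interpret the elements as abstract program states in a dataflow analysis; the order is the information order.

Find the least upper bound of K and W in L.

Common upper bounds of {K, W}: B, H, M, U.
The least among these is M.

M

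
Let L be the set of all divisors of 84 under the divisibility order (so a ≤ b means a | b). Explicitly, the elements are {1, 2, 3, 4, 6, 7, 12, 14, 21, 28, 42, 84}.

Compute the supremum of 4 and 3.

In the divisibility order, the join is the least common multiple: lcm(4, 3) = 12.

12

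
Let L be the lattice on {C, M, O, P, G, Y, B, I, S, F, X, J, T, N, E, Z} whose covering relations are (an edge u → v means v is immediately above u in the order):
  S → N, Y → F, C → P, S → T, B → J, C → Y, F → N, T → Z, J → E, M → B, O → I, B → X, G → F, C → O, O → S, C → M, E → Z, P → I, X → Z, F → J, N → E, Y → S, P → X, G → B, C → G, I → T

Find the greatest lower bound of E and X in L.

B

Common lower bounds of {E, X}: B, C, G, M.
The greatest among these is B.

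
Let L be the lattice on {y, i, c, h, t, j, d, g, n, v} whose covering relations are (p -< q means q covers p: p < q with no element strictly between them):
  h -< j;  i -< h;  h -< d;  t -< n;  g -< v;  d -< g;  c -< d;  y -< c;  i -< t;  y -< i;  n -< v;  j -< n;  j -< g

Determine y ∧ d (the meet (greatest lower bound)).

y

Common lower bounds of {y, d}: y.
The greatest among these is y.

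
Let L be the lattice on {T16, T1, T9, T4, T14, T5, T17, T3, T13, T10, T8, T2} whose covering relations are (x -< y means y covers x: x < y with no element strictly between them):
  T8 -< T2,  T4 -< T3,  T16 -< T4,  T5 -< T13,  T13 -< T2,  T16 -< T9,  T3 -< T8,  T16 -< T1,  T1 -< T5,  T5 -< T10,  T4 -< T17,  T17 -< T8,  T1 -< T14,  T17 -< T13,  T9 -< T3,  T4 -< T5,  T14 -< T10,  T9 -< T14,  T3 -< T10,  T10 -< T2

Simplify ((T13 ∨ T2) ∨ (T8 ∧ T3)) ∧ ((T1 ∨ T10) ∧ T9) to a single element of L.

T9

T13 ∨ T2 = T2
T8 ∧ T3 = T3
T2 ∨ T3 = T2
T1 ∨ T10 = T10
T10 ∧ T9 = T9
T2 ∧ T9 = T9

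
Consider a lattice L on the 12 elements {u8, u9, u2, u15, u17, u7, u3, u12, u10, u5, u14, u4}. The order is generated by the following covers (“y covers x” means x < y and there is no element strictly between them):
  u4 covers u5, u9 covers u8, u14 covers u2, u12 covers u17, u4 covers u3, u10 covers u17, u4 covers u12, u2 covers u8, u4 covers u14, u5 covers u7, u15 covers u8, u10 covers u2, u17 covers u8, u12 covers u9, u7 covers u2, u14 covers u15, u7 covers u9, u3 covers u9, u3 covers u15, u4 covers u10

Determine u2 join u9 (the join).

Common upper bounds of {u2, u9}: u4, u5, u7.
The least among these is u7.

u7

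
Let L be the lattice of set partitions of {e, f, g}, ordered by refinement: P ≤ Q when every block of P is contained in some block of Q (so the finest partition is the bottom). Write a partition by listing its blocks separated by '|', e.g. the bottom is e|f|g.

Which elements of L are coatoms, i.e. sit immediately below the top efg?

The coatoms are exactly the elements covered by efg: ef|g, eg|f, e|fg.

ef|g, eg|f, e|fg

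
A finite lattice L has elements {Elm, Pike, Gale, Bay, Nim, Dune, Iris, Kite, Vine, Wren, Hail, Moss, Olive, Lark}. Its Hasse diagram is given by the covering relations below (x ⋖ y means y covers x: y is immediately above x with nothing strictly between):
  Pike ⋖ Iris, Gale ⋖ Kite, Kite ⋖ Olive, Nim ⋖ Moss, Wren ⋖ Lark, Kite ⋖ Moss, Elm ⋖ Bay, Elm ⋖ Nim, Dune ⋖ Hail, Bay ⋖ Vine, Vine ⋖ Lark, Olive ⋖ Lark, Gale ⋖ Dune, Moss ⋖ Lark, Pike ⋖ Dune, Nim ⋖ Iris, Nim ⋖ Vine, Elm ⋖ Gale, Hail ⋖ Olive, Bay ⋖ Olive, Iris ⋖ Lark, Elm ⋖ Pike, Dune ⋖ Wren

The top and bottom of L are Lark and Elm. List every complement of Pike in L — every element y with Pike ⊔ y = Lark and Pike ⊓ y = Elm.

Moss, Vine

Need y with Pike ∨ y = Lark and Pike ∧ y = Elm.
Checking each element gives: Moss, Vine.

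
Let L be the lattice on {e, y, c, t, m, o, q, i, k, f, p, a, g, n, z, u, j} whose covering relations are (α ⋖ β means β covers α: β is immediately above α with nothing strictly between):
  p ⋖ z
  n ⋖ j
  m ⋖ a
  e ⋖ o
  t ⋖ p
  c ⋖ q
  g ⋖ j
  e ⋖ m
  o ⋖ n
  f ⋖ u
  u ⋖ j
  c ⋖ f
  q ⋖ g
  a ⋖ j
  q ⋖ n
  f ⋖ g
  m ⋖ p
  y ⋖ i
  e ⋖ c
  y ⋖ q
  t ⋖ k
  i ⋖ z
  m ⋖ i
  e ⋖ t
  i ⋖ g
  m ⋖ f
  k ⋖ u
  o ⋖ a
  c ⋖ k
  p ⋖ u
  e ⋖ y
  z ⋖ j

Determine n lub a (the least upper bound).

j

Common upper bounds of {n, a}: j.
The least among these is j.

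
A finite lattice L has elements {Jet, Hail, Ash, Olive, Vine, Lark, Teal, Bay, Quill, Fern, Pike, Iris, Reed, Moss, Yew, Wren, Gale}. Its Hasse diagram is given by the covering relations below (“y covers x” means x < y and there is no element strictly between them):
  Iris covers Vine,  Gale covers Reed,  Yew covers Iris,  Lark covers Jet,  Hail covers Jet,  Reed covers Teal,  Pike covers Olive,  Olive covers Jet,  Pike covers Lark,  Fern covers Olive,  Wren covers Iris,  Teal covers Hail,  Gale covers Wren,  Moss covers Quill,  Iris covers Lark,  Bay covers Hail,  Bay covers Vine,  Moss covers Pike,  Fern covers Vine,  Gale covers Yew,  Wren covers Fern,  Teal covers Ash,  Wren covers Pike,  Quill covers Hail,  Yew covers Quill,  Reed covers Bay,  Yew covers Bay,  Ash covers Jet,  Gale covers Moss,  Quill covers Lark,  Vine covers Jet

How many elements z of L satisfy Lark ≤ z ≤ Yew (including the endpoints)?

The interval [Lark, Yew] = {Iris, Lark, Quill, Yew}, which has 4 elements.

4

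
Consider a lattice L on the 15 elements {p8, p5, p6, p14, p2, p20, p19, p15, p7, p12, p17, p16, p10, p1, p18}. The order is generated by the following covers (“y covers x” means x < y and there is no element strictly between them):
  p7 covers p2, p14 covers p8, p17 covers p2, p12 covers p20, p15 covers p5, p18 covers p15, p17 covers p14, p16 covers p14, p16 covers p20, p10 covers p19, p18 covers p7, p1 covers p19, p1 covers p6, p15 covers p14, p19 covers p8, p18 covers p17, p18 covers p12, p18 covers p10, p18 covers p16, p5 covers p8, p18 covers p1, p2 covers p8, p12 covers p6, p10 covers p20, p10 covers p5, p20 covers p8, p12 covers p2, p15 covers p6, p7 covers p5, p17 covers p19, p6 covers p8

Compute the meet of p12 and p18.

p12

Common lower bounds of {p12, p18}: p12, p2, p20, p6, p8.
The greatest among these is p12.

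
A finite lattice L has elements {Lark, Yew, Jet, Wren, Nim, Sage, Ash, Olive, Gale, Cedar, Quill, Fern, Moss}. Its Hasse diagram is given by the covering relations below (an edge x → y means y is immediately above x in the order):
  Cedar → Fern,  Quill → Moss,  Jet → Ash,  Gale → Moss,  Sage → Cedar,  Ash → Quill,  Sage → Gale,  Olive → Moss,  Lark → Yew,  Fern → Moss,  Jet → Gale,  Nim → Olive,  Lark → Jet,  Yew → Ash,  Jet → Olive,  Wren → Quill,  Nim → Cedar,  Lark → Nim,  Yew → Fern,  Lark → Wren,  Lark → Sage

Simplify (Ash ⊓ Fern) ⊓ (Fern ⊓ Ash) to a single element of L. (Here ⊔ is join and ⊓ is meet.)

Ash ∧ Fern = Yew
Fern ∧ Ash = Yew
Yew ∧ Yew = Yew

Yew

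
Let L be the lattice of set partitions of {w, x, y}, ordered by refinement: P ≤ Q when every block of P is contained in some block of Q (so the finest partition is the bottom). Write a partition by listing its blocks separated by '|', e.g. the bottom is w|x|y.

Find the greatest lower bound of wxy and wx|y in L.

wx|y

The meet (common refinement) of wxy and wx|y intersects blocks pairwise, giving wx|y.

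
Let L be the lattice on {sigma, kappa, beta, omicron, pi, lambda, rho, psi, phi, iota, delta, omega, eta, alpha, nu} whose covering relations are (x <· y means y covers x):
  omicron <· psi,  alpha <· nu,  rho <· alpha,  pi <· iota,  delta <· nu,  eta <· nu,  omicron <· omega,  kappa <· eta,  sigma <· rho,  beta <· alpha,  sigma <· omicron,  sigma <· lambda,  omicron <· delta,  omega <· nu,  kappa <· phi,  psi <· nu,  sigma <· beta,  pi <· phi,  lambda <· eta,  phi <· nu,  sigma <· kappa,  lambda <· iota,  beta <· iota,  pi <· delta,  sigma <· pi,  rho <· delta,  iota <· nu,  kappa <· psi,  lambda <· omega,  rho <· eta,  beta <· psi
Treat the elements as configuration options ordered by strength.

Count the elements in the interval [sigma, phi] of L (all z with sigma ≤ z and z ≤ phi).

4

The interval [sigma, phi] = {kappa, phi, pi, sigma}, which has 4 elements.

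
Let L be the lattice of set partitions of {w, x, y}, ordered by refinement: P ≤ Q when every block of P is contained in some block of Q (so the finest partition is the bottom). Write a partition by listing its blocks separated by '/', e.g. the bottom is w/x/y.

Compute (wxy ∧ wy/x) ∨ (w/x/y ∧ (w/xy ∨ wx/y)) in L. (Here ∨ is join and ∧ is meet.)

wxy ∧ wy/x = wy/x
w/xy ∨ wx/y = wxy
w/x/y ∧ wxy = w/x/y
wy/x ∨ w/x/y = wy/x

wy/x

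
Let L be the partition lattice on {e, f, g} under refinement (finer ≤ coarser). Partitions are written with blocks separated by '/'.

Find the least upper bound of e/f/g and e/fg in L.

The join of e/f/g and e/fg merges any blocks that overlap across the partitions, giving e/fg.

e/fg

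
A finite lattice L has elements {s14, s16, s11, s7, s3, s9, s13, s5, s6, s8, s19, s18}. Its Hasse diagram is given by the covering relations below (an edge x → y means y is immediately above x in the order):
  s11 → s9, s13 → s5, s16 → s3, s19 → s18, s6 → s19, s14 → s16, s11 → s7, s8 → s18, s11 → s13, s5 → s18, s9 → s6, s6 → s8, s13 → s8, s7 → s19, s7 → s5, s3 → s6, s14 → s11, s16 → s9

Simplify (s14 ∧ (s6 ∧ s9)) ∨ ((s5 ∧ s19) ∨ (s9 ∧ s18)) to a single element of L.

s6 ∧ s9 = s9
s14 ∧ s9 = s14
s5 ∧ s19 = s7
s9 ∧ s18 = s9
s7 ∨ s9 = s19
s14 ∨ s19 = s19

s19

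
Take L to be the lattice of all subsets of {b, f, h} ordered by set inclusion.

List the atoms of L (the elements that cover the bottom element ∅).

{b}, {f}, {h}

The atoms are exactly the elements that cover ∅: {b}, {f}, {h}.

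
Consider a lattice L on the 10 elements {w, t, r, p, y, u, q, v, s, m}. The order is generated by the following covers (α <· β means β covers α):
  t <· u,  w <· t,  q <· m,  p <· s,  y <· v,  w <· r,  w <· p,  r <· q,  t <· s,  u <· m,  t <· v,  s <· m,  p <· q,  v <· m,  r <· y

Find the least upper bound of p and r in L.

Common upper bounds of {p, r}: m, q.
The least among these is q.

q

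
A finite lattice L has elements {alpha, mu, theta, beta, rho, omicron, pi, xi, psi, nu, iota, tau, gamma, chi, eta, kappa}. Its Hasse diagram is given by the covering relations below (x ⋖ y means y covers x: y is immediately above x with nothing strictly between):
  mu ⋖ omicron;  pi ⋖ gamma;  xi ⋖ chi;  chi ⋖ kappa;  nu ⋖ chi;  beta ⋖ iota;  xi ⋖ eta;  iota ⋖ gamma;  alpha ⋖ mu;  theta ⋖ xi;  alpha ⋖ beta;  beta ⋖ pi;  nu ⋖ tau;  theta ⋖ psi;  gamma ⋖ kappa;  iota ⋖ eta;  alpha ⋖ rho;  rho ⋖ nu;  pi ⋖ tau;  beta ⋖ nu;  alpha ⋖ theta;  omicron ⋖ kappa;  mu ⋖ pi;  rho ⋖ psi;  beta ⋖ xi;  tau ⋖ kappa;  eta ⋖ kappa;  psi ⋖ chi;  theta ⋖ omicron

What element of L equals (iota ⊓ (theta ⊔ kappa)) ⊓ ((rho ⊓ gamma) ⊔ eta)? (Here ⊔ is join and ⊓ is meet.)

theta ∨ kappa = kappa
iota ∧ kappa = iota
rho ∧ gamma = alpha
alpha ∨ eta = eta
iota ∧ eta = iota

iota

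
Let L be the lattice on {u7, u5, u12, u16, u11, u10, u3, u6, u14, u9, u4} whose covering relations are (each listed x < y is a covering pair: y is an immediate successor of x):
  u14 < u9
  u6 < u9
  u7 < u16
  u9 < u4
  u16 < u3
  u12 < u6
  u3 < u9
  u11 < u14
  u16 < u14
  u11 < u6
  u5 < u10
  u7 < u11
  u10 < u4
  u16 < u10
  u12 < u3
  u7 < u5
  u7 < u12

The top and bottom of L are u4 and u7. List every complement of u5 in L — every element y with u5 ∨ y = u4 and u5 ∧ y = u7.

u11, u12, u14, u3, u6, u9

Need y with u5 ∨ y = u4 and u5 ∧ y = u7.
Checking each element gives: u11, u12, u14, u3, u6, u9.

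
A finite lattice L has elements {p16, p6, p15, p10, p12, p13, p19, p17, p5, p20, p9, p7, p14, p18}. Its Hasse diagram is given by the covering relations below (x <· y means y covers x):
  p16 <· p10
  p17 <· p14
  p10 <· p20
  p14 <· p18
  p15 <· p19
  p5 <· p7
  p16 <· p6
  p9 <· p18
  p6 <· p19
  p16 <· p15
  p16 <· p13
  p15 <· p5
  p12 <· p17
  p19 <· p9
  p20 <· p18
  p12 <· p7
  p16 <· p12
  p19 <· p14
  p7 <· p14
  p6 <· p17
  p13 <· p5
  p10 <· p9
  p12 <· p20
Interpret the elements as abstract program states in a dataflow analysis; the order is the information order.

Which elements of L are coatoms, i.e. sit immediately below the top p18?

p14, p20, p9

The coatoms are exactly the elements covered by p18: p14, p20, p9.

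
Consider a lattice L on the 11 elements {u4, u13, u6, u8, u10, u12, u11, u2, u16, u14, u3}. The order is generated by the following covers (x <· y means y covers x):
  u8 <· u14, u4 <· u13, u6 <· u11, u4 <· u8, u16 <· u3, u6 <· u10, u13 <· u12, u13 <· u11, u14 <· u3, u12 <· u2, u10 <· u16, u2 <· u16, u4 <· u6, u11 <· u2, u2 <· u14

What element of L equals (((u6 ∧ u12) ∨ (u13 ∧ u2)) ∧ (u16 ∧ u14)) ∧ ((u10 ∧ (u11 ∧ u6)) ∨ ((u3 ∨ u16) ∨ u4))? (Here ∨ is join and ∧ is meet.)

u13

u6 ∧ u12 = u4
u13 ∧ u2 = u13
u4 ∨ u13 = u13
u16 ∧ u14 = u2
u13 ∧ u2 = u13
u11 ∧ u6 = u6
u10 ∧ u6 = u6
u3 ∨ u16 = u3
u3 ∨ u4 = u3
u6 ∨ u3 = u3
u13 ∧ u3 = u13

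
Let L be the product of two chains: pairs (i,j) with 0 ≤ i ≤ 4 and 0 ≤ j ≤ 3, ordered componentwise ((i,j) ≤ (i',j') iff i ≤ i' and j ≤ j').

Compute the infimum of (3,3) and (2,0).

Common lower bounds of {(3,3), (2,0)}: (0,0), (1,0), (2,0).
The greatest among these is (2,0).

(2,0)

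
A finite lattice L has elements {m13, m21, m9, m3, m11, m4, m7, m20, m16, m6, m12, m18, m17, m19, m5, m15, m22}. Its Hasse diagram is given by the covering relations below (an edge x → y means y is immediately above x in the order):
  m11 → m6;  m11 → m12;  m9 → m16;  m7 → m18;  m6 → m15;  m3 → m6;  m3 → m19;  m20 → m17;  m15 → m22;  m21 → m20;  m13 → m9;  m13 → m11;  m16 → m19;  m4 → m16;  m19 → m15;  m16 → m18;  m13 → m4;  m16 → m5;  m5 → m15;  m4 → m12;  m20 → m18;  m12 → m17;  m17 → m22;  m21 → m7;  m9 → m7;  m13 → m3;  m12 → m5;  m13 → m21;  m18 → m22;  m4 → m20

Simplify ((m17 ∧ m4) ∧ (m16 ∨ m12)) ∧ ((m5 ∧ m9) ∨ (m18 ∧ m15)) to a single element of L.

m17 ∧ m4 = m4
m16 ∨ m12 = m5
m4 ∧ m5 = m4
m5 ∧ m9 = m9
m18 ∧ m15 = m16
m9 ∨ m16 = m16
m4 ∧ m16 = m4

m4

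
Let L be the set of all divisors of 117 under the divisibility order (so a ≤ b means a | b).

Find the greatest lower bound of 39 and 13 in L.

Common lower bounds of {39, 13}: 1, 13.
The greatest among these is 13.

13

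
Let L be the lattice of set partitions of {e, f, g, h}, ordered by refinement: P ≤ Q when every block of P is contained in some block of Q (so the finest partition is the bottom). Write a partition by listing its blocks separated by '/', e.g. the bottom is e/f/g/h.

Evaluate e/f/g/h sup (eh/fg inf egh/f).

eh/f/g

eh/fg ∧ egh/f = eh/f/g
e/f/g/h ∨ eh/f/g = eh/f/g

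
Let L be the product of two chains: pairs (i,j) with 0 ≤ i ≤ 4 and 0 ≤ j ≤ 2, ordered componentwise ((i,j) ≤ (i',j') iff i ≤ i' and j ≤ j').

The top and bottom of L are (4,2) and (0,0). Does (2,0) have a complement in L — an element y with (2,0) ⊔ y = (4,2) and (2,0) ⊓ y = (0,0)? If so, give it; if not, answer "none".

none

For every candidate y, either (2,0) ∨ y ≠ (4,2) or (2,0) ∧ y ≠ (0,0); no complement exists.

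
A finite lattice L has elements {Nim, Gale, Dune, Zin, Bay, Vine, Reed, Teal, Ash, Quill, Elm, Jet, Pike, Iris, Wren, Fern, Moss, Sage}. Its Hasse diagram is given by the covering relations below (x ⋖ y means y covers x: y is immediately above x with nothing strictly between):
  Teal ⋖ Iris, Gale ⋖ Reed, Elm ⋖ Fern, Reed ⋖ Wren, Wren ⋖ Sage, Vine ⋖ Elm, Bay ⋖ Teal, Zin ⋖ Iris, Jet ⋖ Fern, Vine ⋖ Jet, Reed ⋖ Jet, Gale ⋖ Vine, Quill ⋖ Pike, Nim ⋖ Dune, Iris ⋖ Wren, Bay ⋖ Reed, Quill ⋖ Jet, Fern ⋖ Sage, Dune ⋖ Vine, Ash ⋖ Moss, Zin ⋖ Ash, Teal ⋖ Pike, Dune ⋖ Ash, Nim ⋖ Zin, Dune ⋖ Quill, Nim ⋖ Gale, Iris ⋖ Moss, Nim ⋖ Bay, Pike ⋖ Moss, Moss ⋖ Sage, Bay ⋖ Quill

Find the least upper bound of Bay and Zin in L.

Iris

Common upper bounds of {Bay, Zin}: Iris, Moss, Sage, Wren.
The least among these is Iris.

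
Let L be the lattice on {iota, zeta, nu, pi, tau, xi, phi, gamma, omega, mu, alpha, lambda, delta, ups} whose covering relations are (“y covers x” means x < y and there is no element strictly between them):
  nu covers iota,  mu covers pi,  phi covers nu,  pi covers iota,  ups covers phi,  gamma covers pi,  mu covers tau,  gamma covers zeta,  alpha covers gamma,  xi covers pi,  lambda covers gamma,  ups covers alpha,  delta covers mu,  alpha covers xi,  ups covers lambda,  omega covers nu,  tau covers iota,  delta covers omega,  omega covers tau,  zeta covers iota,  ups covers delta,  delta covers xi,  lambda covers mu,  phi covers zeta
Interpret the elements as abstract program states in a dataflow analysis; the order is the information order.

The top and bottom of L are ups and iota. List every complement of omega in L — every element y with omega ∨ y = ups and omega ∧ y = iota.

Need y with omega ∨ y = ups and omega ∧ y = iota.
Checking each element gives: alpha, gamma, zeta.

alpha, gamma, zeta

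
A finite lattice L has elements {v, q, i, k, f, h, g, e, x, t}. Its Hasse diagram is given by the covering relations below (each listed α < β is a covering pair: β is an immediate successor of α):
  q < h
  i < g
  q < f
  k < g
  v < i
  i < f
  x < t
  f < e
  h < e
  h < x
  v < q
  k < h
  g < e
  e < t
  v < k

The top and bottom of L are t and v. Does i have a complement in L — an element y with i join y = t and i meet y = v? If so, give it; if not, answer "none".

Need y with i ∨ y = t and i ∧ y = v.
Checking each element gives: x.

x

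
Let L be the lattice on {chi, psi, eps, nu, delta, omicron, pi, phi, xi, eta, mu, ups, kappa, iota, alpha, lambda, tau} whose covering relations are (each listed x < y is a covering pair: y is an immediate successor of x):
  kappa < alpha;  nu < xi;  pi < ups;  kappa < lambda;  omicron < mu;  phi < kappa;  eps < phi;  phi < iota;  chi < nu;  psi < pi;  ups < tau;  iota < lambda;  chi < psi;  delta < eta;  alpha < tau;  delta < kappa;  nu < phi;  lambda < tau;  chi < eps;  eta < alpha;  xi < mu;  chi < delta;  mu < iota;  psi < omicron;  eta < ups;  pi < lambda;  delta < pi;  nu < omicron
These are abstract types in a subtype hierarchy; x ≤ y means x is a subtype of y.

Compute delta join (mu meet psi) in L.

pi

mu ∧ psi = psi
delta ∨ psi = pi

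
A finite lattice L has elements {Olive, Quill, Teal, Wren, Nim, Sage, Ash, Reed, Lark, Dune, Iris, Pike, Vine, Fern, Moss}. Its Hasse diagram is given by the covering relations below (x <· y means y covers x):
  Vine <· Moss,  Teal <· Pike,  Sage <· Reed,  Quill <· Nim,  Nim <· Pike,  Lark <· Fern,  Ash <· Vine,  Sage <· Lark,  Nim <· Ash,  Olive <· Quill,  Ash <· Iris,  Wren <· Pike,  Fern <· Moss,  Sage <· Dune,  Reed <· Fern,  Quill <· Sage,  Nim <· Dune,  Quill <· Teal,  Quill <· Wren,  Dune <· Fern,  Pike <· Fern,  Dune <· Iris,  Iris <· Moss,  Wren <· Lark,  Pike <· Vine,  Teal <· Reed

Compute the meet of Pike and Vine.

Common lower bounds of {Pike, Vine}: Nim, Olive, Pike, Quill, Teal, Wren.
The greatest among these is Pike.

Pike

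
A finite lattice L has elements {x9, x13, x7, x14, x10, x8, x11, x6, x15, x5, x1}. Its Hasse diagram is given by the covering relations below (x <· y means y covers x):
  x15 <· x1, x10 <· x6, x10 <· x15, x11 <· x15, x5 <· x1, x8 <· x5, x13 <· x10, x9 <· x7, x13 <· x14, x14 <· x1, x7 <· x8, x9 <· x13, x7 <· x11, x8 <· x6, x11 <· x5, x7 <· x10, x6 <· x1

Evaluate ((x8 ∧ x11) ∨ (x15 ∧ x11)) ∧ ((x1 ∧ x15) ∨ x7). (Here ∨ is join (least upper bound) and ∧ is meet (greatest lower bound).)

x8 ∧ x11 = x7
x15 ∧ x11 = x11
x7 ∨ x11 = x11
x1 ∧ x15 = x15
x15 ∨ x7 = x15
x11 ∧ x15 = x11

x11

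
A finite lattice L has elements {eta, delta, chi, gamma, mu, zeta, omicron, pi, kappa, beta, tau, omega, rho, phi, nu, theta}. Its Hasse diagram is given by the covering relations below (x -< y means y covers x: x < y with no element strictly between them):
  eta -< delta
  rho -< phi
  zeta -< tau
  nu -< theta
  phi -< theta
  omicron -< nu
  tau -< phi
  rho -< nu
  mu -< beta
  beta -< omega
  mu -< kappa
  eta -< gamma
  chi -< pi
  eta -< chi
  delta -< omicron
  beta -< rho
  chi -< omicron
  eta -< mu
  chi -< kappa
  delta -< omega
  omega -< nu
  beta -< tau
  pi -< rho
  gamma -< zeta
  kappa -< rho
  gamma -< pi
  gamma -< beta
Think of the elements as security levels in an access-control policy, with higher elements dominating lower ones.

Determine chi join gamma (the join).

Common upper bounds of {chi, gamma}: nu, phi, pi, rho, theta.
The least among these is pi.

pi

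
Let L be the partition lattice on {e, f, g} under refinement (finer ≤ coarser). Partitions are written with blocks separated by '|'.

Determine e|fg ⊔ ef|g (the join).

efg

Common upper bounds of {e|fg, ef|g}: efg.
The least among these is efg.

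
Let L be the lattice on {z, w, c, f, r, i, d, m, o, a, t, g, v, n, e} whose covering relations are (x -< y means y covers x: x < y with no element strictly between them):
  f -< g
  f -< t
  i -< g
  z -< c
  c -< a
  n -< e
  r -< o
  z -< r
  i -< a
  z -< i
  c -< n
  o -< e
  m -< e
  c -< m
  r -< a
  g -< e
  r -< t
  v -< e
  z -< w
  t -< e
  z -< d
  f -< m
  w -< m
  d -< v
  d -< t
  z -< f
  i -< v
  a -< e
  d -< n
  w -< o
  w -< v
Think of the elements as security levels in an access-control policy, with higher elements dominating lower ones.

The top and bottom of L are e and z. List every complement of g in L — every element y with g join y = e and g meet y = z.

Need y with g ∨ y = e and g ∧ y = z.
Checking each element gives: c, d, n, o, r, w.

c, d, n, o, r, w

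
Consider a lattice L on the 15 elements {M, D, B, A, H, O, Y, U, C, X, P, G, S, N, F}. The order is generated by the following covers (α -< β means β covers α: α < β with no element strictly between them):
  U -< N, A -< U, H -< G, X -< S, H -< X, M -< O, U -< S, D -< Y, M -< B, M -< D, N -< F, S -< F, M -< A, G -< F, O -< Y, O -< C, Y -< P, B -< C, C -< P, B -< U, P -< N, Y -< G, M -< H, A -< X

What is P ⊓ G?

Common lower bounds of {P, G}: D, M, O, Y.
The greatest among these is Y.

Y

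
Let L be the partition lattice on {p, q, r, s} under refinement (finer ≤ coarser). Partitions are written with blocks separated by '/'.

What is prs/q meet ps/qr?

ps/q/r

The meet (common refinement) of prs/q and ps/qr intersects blocks pairwise, giving ps/q/r.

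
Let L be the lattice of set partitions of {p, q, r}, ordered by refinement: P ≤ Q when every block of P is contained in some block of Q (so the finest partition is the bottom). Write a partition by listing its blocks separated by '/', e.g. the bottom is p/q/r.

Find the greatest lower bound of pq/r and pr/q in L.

p/q/r

The meet (common refinement) of pq/r and pr/q intersects blocks pairwise, giving p/q/r.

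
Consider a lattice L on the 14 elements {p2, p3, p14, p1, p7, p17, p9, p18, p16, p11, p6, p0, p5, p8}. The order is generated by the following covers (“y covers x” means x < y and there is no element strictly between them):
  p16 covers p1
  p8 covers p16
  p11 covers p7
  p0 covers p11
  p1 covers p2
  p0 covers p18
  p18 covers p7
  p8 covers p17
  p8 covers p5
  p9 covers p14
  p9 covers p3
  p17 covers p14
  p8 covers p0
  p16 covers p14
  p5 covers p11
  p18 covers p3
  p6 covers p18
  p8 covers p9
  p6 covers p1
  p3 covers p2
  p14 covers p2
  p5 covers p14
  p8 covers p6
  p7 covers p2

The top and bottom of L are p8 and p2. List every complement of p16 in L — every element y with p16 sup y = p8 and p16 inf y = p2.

Need y with p16 ∨ y = p8 and p16 ∧ y = p2.
Checking each element gives: p0, p11, p18, p3, p7.

p0, p11, p18, p3, p7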